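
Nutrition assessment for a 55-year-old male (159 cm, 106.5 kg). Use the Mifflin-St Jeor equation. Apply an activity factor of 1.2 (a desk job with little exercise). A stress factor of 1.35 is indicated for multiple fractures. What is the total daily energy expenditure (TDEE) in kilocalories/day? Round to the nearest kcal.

Mifflin-St Jeor (male): BMR = 10(106.5) + 6.25(159) − 5(55) + 5 = 1065 + 993.75 − 275 + 5 = 1788.75 kcal/day.
TEE = BMR × activity factor = 1788.75 × 1.2 = 2146.5 kcal/day.
Apply stress factor: 2146.5 × 1.35 = 2897.775 kcal/day.

2898 kilocalories/day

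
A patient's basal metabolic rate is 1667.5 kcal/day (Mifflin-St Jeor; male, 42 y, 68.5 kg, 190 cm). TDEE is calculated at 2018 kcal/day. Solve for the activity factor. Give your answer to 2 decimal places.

1.21

Activity factor = TEE ÷ BMR = 2018 ÷ 1667.5 = 1.21.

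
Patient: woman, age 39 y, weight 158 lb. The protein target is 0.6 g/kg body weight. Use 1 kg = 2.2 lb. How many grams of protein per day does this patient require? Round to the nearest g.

43 g/day

Weight in kg = 158 ÷ 2.2 = 71.8182 kg.
Protein = 0.6 g/kg × 71.8182 kg = 43.0909 g/day.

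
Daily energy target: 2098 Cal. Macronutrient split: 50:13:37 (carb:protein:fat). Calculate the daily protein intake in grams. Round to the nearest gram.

68 g/day

Protein energy = 13% × 2098 = 272.74 kcal.
At 4 kcal/g: 272.74 ÷ 4 = 68.185 g.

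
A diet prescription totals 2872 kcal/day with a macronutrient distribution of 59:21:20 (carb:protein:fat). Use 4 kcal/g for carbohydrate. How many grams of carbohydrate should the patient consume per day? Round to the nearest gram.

Carbohydrate energy = 59% × 2872 = 1694.48 kcal.
At 4 kcal/g: 1694.48 ÷ 4 = 423.62 g.

424 g/day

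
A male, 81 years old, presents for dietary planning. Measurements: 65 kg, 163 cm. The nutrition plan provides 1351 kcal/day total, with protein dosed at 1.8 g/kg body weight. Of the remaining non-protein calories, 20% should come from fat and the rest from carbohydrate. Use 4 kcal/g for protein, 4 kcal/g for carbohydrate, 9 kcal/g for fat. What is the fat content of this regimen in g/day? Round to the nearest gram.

Protein = 1.8 × 65 = 117 g → 117 × 4 = 468 kcal.
Non-protein calories = 1351 − 468 = 883 kcal.
Fat: 20% × 883 = 176.6 kcal; carbohydrate: 706.4 kcal.
Fat: 176.6 kcal ÷ 9 kcal/g = 19.6222 g.

20 g/day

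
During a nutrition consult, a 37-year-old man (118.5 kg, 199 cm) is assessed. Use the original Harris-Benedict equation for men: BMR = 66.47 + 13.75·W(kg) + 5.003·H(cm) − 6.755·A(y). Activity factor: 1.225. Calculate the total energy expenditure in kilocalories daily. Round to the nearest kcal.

2991 kilocalories daily

Harris-Benedict: BMR = 66.47 + 13.75(118.5) + 5.003(199) − 6.755(37) = 2441.507 kcal/day.
TEE = BMR × activity factor = 2441.507 × 1.225 = 2990.8461 kcal/day.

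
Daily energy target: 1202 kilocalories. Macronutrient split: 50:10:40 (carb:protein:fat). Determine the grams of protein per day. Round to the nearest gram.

30 g/day

Protein energy = 10% × 1202 = 120.2 kcal.
At 4 kcal/g: 120.2 ÷ 4 = 30.05 g.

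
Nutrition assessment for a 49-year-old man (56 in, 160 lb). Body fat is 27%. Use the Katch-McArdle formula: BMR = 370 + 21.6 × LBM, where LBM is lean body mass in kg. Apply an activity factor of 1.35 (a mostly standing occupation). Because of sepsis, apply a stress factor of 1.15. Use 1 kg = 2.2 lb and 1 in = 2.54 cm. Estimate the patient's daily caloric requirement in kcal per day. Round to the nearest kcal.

Convert to metric: weight = 160 ÷ 2.2 = 72.7273 kg; height = 56 × 2.54 = 142.24 cm.
LBM = 72.7273 × (1 − 0.27) = 53.0909 kg. Katch-McArdle: BMR = 370 + 21.6 × 53.0909 = 1516.7636 kcal/day.
TEE = BMR × activity factor = 1516.7636 × 1.35 = 2047.6309 kcal/day.
Apply stress factor: 2047.6309 × 1.15 = 2354.7755 kcal/day.

2355 kcal per day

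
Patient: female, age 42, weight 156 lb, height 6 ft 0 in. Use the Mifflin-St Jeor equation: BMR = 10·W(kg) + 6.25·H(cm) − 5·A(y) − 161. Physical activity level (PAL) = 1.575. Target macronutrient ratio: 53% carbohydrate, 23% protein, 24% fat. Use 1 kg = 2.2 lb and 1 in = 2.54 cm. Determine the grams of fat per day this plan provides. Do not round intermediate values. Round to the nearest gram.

Convert to metric: weight = 156 ÷ 2.2 = 70.9091 kg; height = (6×12 + 0) × 2.54 = 72 × 2.54 = 182.88 cm.
Mifflin-St Jeor (female): BMR = 10(70.9091) + 6.25(182.88) − 5(42) − 161 = 709.0909 + 1143 − 210 − 161 = 1481.0909 kcal/day.
TEE = 1481.0909 × 1.575 = 2332.7182 kcal/day.
Fat energy = 24% × 2332.7182 = 559.8524 kcal.
Fat = 559.8524 ÷ 9 kcal/g = 62.2058 g.

62 g/day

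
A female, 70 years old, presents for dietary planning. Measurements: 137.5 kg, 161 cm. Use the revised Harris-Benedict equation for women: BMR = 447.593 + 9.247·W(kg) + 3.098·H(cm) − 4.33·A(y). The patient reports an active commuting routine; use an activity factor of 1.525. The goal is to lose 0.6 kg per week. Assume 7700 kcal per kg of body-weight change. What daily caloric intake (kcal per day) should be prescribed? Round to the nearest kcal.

2260 kcal per day

Harris-Benedict: BMR = 447.593 + 9.247(137.5) + 3.098(161) − 4.33(70) = 1914.7335 kcal/day.
TEE = 1914.7335 × 1.525 = 2919.9686 kcal/day.
Required daily deficit = 0.6 × 7700 ÷ 7 = 660 kcal/day.
Target intake = 2919.9686 − 660 = 2259.9686 kcal/day.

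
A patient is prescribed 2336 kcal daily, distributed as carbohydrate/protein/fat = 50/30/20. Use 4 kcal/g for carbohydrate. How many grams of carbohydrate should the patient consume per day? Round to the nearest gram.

Carbohydrate energy = 50% × 2336 = 1168 kcal.
At 4 kcal/g: 1168 ÷ 4 = 292 g.

292 g/day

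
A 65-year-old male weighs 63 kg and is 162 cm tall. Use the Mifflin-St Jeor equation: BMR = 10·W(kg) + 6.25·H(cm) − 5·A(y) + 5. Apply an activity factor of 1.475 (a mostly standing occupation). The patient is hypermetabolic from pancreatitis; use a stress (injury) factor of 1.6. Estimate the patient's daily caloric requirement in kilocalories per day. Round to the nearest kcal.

Mifflin-St Jeor (male): BMR = 10(63) + 6.25(162) − 5(65) + 5 = 630 + 1012.5 − 325 + 5 = 1322.5 kcal/day.
TEE = BMR × activity factor = 1322.5 × 1.475 = 1950.6875 kcal/day.
Apply stress factor: 1950.6875 × 1.6 = 3121.1 kcal/day.

3121 kilocalories per day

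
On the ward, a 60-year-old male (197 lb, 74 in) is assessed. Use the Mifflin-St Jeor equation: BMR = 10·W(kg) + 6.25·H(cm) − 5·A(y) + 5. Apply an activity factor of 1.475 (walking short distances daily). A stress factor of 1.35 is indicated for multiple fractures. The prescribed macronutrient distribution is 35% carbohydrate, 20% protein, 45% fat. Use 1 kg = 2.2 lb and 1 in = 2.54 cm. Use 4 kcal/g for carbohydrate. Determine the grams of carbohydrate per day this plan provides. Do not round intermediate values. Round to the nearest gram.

Convert to metric: weight = 197 ÷ 2.2 = 89.5455 kg; height = 74 × 2.54 = 187.96 cm.
Mifflin-St Jeor (male): BMR = 10(89.5455) + 6.25(187.96) − 5(60) + 5 = 895.4545 + 1174.75 − 300 + 5 = 1775.2045 kcal/day.
TEE = 1775.2045 × 1.475 = 2618.4267 kcal/day.
With stress factor 1.35: 2618.4267 × 1.35 = 3534.8761 kcal/day.
Carbohydrate energy = 35% × 3534.8761 = 1237.2066 kcal.
Carbohydrate = 1237.2066 ÷ 4 kcal/g = 309.3017 g.

309 g/day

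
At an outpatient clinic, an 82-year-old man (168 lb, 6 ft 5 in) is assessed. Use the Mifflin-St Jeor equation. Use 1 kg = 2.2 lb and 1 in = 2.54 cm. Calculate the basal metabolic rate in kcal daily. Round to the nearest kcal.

1581 kcal daily

Convert to metric: weight = 168 ÷ 2.2 = 76.3636 kg; height = (6×12 + 5) × 2.54 = 77 × 2.54 = 195.58 cm.
Mifflin-St Jeor (male): BMR = 10(76.3636) + 6.25(195.58) − 5(82) + 5 = 763.6364 + 1222.375 − 410 + 5 = 1581.0114 kcal/day.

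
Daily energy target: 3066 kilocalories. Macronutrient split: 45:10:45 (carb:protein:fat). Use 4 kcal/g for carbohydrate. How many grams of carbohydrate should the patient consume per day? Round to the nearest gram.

345 g/day

Carbohydrate energy = 45% × 3066 = 1379.7 kcal.
At 4 kcal/g: 1379.7 ÷ 4 = 344.925 g.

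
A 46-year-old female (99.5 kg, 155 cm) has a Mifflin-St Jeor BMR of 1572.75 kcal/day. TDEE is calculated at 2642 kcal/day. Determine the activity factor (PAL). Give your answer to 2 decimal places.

Activity factor = TEE ÷ BMR = 2642 ÷ 1572.75 = 1.68.

1.68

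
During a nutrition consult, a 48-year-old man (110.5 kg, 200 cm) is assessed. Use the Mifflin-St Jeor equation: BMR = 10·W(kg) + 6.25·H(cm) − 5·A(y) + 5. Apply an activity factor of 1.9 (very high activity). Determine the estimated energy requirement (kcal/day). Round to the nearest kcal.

4028 kcal/day

Mifflin-St Jeor (male): BMR = 10(110.5) + 6.25(200) − 5(48) + 5 = 1105 + 1250 − 240 + 5 = 2120 kcal/day.
TEE = BMR × activity factor = 2120 × 1.9 = 4028 kcal/day.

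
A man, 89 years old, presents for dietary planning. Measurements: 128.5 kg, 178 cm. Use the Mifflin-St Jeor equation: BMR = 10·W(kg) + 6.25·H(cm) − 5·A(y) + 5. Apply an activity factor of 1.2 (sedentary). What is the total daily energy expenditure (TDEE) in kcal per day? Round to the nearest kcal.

2349 kcal per day

Mifflin-St Jeor (male): BMR = 10(128.5) + 6.25(178) − 5(89) + 5 = 1285 + 1112.5 − 445 + 5 = 1957.5 kcal/day.
TEE = BMR × activity factor = 1957.5 × 1.2 = 2349 kcal/day.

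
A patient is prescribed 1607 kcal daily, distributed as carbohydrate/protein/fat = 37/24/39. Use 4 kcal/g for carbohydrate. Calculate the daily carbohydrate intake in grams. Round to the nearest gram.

149 g/day

Carbohydrate energy = 37% × 1607 = 594.59 kcal.
At 4 kcal/g: 594.59 ÷ 4 = 148.6475 g.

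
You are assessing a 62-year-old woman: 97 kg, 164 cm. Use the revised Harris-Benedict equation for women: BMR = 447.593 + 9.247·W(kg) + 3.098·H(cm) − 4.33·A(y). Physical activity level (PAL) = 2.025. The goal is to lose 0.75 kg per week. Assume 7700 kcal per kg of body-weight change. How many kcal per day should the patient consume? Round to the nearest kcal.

2383 kcal per day

Harris-Benedict: BMR = 447.593 + 9.247(97) + 3.098(164) − 4.33(62) = 1584.164 kcal/day.
TEE = 1584.164 × 2.025 = 3207.9321 kcal/day.
Required daily deficit = 0.75 × 7700 ÷ 7 = 825 kcal/day.
Target intake = 3207.9321 − 825 = 2382.9321 kcal/day.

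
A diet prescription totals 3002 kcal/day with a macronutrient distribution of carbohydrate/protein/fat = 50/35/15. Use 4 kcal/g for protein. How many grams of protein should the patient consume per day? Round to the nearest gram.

263 g/day

Protein energy = 35% × 3002 = 1050.7 kcal.
At 4 kcal/g: 1050.7 ÷ 4 = 262.675 g.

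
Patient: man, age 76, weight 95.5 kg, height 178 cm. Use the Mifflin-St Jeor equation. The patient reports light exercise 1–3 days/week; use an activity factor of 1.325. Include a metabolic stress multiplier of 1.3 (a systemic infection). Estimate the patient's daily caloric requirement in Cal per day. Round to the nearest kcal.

2915 Cal per day

Mifflin-St Jeor (male): BMR = 10(95.5) + 6.25(178) − 5(76) + 5 = 955 + 1112.5 − 380 + 5 = 1692.5 kcal/day.
TEE = BMR × activity factor = 1692.5 × 1.325 = 2242.5625 kcal/day.
Apply stress factor: 2242.5625 × 1.3 = 2915.3313 kcal/day.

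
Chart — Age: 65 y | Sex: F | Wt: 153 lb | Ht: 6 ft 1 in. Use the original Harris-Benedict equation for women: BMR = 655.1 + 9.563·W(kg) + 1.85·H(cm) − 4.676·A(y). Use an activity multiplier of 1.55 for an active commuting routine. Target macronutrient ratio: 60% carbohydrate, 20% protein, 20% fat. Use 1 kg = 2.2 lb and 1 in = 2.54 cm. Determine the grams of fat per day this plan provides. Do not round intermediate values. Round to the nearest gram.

Convert to metric: weight = 153 ÷ 2.2 = 69.5455 kg; height = (6×12 + 1) × 2.54 = 73 × 2.54 = 185.42 cm.
Harris-Benedict: BMR = 655.1 + 9.563(69.5455) + 1.85(185.42) − 4.676(65) = 1359.2502 kcal/day.
TEE = 1359.2502 × 1.55 = 2106.8378 kcal/day.
Fat energy = 20% × 2106.8378 = 421.3676 kcal.
Fat = 421.3676 ÷ 9 kcal/g = 46.8186 g.

47 g/day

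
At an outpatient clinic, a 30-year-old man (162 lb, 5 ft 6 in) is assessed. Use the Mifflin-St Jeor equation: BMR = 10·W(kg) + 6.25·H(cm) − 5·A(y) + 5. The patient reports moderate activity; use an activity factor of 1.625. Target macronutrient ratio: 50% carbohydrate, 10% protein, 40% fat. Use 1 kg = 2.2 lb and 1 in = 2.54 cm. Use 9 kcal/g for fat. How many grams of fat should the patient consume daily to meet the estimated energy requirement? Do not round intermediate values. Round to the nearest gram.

118 g/day

Convert to metric: weight = 162 ÷ 2.2 = 73.6364 kg; height = (5×12 + 6) × 2.54 = 66 × 2.54 = 167.64 cm.
Mifflin-St Jeor (male): BMR = 10(73.6364) + 6.25(167.64) − 5(30) + 5 = 736.3636 + 1047.75 − 150 + 5 = 1639.1136 kcal/day.
TEE = 1639.1136 × 1.625 = 2663.5597 kcal/day.
Fat energy = 40% × 2663.5597 = 1065.4239 kcal.
Fat = 1065.4239 ÷ 9 kcal/g = 118.3804 g.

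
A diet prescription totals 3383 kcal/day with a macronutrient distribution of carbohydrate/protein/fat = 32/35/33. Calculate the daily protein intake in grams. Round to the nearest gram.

Protein energy = 35% × 3383 = 1184.05 kcal.
At 4 kcal/g: 1184.05 ÷ 4 = 296.0125 g.

296 g/day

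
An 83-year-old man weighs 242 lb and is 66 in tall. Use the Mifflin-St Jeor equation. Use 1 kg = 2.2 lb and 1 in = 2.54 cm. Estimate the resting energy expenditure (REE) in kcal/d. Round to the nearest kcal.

Convert to metric: weight = 242 ÷ 2.2 = 110 kg; height = 66 × 2.54 = 167.64 cm.
Mifflin-St Jeor (male): BMR = 10(110) + 6.25(167.64) − 5(83) + 5 = 1100 + 1047.75 − 415 + 5 = 1737.75 kcal/day.

1738 kcal/d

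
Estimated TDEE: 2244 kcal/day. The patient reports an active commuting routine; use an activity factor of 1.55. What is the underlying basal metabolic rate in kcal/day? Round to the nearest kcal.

BMR = TEE ÷ activity factor = 2244 ÷ 1.55 = 1447.7419 kcal/day.

1448 kcal/day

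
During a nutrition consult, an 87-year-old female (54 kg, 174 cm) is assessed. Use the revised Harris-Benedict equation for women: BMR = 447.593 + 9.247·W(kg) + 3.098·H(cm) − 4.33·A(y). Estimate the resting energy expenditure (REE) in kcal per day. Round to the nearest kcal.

Harris-Benedict: BMR = 447.593 + 9.247(54) + 3.098(174) − 4.33(87) = 1109.273 kcal/day.

1109 kcal per day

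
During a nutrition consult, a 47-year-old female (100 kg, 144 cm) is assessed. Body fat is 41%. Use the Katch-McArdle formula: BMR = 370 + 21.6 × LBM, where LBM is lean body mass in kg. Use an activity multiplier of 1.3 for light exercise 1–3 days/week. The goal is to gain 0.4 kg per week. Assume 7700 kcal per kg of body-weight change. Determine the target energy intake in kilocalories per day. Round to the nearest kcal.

LBM = 100 × (1 − 0.41) = 59 kg. Katch-McArdle: BMR = 370 + 21.6 × 59 = 1644.4 kcal/day.
TEE = 1644.4 × 1.3 = 2137.72 kcal/day.
Required daily surplus = 0.4 × 7700 ÷ 7 = 440 kcal/day.
Target intake = 2137.72 + 440 = 2577.72 kcal/day.

2578 kilocalories per day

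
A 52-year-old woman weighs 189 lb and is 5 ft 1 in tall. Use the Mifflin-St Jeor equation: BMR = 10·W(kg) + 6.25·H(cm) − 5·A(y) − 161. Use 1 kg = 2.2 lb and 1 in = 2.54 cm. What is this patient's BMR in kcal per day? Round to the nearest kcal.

1406 kcal per day

Convert to metric: weight = 189 ÷ 2.2 = 85.9091 kg; height = (5×12 + 1) × 2.54 = 61 × 2.54 = 154.94 cm.
Mifflin-St Jeor (female): BMR = 10(85.9091) + 6.25(154.94) − 5(52) − 161 = 859.0909 + 968.375 − 260 − 161 = 1406.4659 kcal/day.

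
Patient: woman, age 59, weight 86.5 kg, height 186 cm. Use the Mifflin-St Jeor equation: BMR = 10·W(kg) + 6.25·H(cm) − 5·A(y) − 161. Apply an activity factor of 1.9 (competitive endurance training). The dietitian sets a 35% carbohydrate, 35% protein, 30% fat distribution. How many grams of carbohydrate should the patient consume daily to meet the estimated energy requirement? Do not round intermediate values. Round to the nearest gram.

261 g/day

Mifflin-St Jeor (female): BMR = 10(86.5) + 6.25(186) − 5(59) − 161 = 865 + 1162.5 − 295 − 161 = 1571.5 kcal/day.
TEE = 1571.5 × 1.9 = 2985.85 kcal/day.
Carbohydrate energy = 35% × 2985.85 = 1045.0475 kcal.
Carbohydrate = 1045.0475 ÷ 4 kcal/g = 261.2619 g.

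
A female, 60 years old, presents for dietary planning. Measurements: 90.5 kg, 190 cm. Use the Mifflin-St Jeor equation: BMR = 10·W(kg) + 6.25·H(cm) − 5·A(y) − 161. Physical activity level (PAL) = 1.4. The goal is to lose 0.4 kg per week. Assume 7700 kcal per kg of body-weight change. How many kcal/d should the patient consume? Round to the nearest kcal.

Mifflin-St Jeor (female): BMR = 10(90.5) + 6.25(190) − 5(60) − 161 = 905 + 1187.5 − 300 − 161 = 1631.5 kcal/day.
TEE = 1631.5 × 1.4 = 2284.1 kcal/day.
Required daily deficit = 0.4 × 7700 ÷ 7 = 440 kcal/day.
Target intake = 2284.1 − 440 = 1844.1 kcal/day.

1844 kcal/d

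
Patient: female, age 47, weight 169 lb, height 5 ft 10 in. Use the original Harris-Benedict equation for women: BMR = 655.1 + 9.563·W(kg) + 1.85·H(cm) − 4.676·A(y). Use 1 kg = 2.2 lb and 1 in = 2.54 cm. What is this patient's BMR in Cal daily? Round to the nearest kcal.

Convert to metric: weight = 169 ÷ 2.2 = 76.8182 kg; height = (5×12 + 10) × 2.54 = 70 × 2.54 = 177.8 cm.
Harris-Benedict: BMR = 655.1 + 9.563(76.8182) + 1.85(177.8) − 4.676(47) = 1498.8703 kcal/day.

1499 Cal daily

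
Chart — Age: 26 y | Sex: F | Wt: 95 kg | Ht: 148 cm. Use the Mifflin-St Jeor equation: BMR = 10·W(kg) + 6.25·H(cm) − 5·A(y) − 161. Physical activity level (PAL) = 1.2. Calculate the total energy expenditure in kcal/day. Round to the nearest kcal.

1901 kcal/day

Mifflin-St Jeor (female): BMR = 10(95) + 6.25(148) − 5(26) − 161 = 950 + 925 − 130 − 161 = 1584 kcal/day.
TEE = BMR × activity factor = 1584 × 1.2 = 1900.8 kcal/day.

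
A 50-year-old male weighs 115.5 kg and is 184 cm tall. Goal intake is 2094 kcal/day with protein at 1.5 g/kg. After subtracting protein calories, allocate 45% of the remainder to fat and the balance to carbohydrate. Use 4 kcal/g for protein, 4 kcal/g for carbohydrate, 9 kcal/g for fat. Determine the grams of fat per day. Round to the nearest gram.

Protein = 1.5 × 115.5 = 173.25 g → 173.25 × 4 = 693 kcal.
Non-protein calories = 2094 − 693 = 1401 kcal.
Fat: 45% × 1401 = 630.45 kcal; carbohydrate: 770.55 kcal.
Fat: 630.45 kcal ÷ 9 kcal/g = 70.05 g.

70 g/day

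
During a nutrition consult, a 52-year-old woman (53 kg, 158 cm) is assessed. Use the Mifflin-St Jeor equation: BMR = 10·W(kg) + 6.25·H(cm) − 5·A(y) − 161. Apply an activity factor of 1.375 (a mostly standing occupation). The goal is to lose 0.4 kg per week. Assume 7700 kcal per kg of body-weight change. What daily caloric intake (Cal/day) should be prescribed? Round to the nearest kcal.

1068 Cal/day

Mifflin-St Jeor (female): BMR = 10(53) + 6.25(158) − 5(52) − 161 = 530 + 987.5 − 260 − 161 = 1096.5 kcal/day.
TEE = 1096.5 × 1.375 = 1507.6875 kcal/day.
Required daily deficit = 0.4 × 7700 ÷ 7 = 440 kcal/day.
Target intake = 1507.6875 − 440 = 1067.6875 kcal/day.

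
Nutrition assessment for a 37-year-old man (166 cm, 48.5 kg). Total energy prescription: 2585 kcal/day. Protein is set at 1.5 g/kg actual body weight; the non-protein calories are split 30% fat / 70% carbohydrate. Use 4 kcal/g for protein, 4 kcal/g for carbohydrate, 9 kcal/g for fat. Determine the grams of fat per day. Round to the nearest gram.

76 g/day

Protein = 1.5 × 48.5 = 72.75 g → 72.75 × 4 = 291 kcal.
Non-protein calories = 2585 − 291 = 2294 kcal.
Fat: 30% × 2294 = 688.2 kcal; carbohydrate: 1605.8 kcal.
Fat: 688.2 kcal ÷ 9 kcal/g = 76.4667 g.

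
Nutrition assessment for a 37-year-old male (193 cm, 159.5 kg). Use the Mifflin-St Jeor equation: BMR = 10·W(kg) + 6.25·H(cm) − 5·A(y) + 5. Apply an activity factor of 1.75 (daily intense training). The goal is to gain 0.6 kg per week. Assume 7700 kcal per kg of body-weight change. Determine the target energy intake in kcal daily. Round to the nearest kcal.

5247 kcal daily

Mifflin-St Jeor (male): BMR = 10(159.5) + 6.25(193) − 5(37) + 5 = 1595 + 1206.25 − 185 + 5 = 2621.25 kcal/day.
TEE = 2621.25 × 1.75 = 4587.1875 kcal/day.
Required daily surplus = 0.6 × 7700 ÷ 7 = 660 kcal/day.
Target intake = 4587.1875 + 660 = 5247.1875 kcal/day.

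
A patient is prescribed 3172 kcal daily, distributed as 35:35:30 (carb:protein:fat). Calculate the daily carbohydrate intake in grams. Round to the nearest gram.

278 g/day

Carbohydrate energy = 35% × 3172 = 1110.2 kcal.
At 4 kcal/g: 1110.2 ÷ 4 = 277.55 g.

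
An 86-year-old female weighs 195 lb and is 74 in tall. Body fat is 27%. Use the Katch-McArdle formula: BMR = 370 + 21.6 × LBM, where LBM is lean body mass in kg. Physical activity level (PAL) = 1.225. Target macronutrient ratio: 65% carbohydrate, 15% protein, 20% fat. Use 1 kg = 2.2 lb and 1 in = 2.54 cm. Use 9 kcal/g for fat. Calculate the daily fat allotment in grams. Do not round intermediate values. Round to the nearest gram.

48 g/day

Convert to metric: weight = 195 ÷ 2.2 = 88.6364 kg; height = 74 × 2.54 = 187.96 cm.
LBM = 88.6364 × (1 − 0.27) = 64.7045 kg. Katch-McArdle: BMR = 370 + 21.6 × 64.7045 = 1767.6182 kcal/day.
TEE = 1767.6182 × 1.225 = 2165.3323 kcal/day.
Fat energy = 20% × 2165.3323 = 433.0665 kcal.
Fat = 433.0665 ÷ 9 kcal/g = 48.1185 g.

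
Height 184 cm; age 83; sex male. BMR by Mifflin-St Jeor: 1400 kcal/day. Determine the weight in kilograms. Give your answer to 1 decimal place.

1400 = 10·W + 6.25(184) − 5(83) + 5
10·W = 1400 − 740 = 660, so W = 66 kg.

66.0 kg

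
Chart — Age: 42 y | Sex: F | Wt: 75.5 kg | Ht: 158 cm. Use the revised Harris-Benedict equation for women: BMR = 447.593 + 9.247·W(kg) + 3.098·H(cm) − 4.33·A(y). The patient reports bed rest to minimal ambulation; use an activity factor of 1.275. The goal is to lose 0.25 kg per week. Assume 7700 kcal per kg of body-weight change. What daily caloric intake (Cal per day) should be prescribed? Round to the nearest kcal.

Harris-Benedict: BMR = 447.593 + 9.247(75.5) + 3.098(158) − 4.33(42) = 1453.3655 kcal/day.
TEE = 1453.3655 × 1.275 = 1853.041 kcal/day.
Required daily deficit = 0.25 × 7700 ÷ 7 = 275 kcal/day.
Target intake = 1853.041 − 275 = 1578.041 kcal/day.

1578 Cal per day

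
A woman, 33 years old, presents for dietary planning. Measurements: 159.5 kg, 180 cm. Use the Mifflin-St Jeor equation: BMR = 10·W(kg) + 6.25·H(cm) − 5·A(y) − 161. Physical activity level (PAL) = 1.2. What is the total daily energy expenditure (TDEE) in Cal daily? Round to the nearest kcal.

Mifflin-St Jeor (female): BMR = 10(159.5) + 6.25(180) − 5(33) − 161 = 1595 + 1125 − 165 − 161 = 2394 kcal/day.
TEE = BMR × activity factor = 2394 × 1.2 = 2872.8 kcal/day.

2873 Cal daily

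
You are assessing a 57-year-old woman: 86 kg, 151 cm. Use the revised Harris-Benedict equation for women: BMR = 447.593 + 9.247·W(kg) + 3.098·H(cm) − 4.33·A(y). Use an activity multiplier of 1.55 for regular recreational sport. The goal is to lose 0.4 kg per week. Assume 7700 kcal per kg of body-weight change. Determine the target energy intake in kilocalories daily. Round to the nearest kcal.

Harris-Benedict: BMR = 447.593 + 9.247(86) + 3.098(151) − 4.33(57) = 1463.823 kcal/day.
TEE = 1463.823 × 1.55 = 2268.9257 kcal/day.
Required daily deficit = 0.4 × 7700 ÷ 7 = 440 kcal/day.
Target intake = 2268.9257 − 440 = 1828.9257 kcal/day.

1829 kilocalories daily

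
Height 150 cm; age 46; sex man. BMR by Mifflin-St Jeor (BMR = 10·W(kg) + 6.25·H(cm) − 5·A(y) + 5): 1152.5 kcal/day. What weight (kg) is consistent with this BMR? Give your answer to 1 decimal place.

1152.5 = 10·W + 6.25(150) − 5(46) + 5
10·W = 1152.5 − 712.5 = 440, so W = 44 kg.

44.0 kg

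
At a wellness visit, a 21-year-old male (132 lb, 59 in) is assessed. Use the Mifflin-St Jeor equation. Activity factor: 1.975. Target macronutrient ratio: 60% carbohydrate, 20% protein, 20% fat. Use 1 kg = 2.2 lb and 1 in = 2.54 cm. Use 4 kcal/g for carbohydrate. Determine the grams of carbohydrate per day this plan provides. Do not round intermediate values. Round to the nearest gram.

Convert to metric: weight = 132 ÷ 2.2 = 60 kg; height = 59 × 2.54 = 149.86 cm.
Mifflin-St Jeor (male): BMR = 10(60) + 6.25(149.86) − 5(21) + 5 = 600 + 936.625 − 105 + 5 = 1436.625 kcal/day.
TEE = 1436.625 × 1.975 = 2837.3344 kcal/day.
Carbohydrate energy = 60% × 2837.3344 = 1702.4006 kcal.
Carbohydrate = 1702.4006 ÷ 4 kcal/g = 425.6002 g.

426 g/day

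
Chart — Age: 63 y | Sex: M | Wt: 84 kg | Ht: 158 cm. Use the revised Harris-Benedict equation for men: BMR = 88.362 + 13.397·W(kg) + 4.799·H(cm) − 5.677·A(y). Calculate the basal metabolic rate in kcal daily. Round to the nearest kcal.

1614 kcal daily

Harris-Benedict: BMR = 88.362 + 13.397(84) + 4.799(158) − 5.677(63) = 1614.301 kcal/day.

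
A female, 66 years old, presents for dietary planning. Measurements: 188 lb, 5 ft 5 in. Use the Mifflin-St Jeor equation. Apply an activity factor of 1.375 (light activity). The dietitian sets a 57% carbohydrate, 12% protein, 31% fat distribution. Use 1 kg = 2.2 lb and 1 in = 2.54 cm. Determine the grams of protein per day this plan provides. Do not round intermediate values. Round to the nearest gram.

58 g/day

Convert to metric: weight = 188 ÷ 2.2 = 85.4545 kg; height = (5×12 + 5) × 2.54 = 65 × 2.54 = 165.1 cm.
Mifflin-St Jeor (female): BMR = 10(85.4545) + 6.25(165.1) − 5(66) − 161 = 854.5455 + 1031.875 − 330 − 161 = 1395.4205 kcal/day.
TEE = 1395.4205 × 1.375 = 1918.7031 kcal/day.
Protein energy = 12% × 1918.7031 = 230.2444 kcal.
Protein = 230.2444 ÷ 4 kcal/g = 57.5611 g.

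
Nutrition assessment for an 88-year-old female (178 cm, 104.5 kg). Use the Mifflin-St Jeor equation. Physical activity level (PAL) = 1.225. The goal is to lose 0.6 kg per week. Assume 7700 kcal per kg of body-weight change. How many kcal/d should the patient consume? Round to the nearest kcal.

Mifflin-St Jeor (female): BMR = 10(104.5) + 6.25(178) − 5(88) − 161 = 1045 + 1112.5 − 440 − 161 = 1556.5 kcal/day.
TEE = 1556.5 × 1.225 = 1906.7125 kcal/day.
Required daily deficit = 0.6 × 7700 ÷ 7 = 660 kcal/day.
Target intake = 1906.7125 − 660 = 1246.7125 kcal/day.

1247 kcal/d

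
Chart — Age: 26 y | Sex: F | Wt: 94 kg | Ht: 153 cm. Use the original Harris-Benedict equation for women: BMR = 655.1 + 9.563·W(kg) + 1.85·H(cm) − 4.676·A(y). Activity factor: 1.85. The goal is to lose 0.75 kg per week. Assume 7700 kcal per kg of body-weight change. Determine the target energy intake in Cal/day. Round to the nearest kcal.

2349 Cal/day

Harris-Benedict: BMR = 655.1 + 9.563(94) + 1.85(153) − 4.676(26) = 1715.496 kcal/day.
TEE = 1715.496 × 1.85 = 3173.6676 kcal/day.
Required daily deficit = 0.75 × 7700 ÷ 7 = 825 kcal/day.
Target intake = 3173.6676 − 825 = 2348.6676 kcal/day.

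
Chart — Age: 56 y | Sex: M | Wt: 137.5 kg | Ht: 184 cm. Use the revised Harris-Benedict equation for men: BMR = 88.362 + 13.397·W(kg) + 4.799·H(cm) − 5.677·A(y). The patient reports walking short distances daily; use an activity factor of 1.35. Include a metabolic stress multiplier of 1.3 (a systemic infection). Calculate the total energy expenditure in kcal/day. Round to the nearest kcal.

Harris-Benedict: BMR = 88.362 + 13.397(137.5) + 4.799(184) − 5.677(56) = 2495.5535 kcal/day.
TEE = BMR × activity factor = 2495.5535 × 1.35 = 3368.9972 kcal/day.
Apply stress factor: 3368.9972 × 1.3 = 4379.6964 kcal/day.

4380 kcal/day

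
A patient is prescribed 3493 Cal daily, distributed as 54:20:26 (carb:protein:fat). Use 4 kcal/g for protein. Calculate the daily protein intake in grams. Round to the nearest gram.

Protein energy = 20% × 3493 = 698.6 kcal.
At 4 kcal/g: 698.6 ÷ 4 = 174.65 g.

175 g/day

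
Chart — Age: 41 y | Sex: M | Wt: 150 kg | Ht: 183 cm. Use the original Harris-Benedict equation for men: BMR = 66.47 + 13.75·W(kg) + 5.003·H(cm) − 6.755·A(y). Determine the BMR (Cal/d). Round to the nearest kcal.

2768 Cal/d

Harris-Benedict: BMR = 66.47 + 13.75(150) + 5.003(183) − 6.755(41) = 2767.564 kcal/day.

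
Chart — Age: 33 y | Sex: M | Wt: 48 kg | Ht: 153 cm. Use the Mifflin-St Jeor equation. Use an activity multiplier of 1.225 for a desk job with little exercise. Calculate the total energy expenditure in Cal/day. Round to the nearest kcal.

Mifflin-St Jeor (male): BMR = 10(48) + 6.25(153) − 5(33) + 5 = 480 + 956.25 − 165 + 5 = 1276.25 kcal/day.
TEE = BMR × activity factor = 1276.25 × 1.225 = 1563.4063 kcal/day.

1563 Cal/day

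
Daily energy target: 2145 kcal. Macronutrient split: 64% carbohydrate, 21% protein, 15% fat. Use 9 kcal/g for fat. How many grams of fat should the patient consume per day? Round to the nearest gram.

Fat energy = 15% × 2145 = 321.75 kcal.
At 9 kcal/g: 321.75 ÷ 9 = 35.75 g.

36 g/day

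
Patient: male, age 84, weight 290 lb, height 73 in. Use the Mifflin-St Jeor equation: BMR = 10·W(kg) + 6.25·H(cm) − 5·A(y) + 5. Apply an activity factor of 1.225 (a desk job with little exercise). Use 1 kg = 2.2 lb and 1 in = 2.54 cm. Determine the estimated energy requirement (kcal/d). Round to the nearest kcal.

2526 kcal/d

Convert to metric: weight = 290 ÷ 2.2 = 131.8182 kg; height = 73 × 2.54 = 185.42 cm.
Mifflin-St Jeor (male): BMR = 10(131.8182) + 6.25(185.42) − 5(84) + 5 = 1318.1818 + 1158.875 − 420 + 5 = 2062.0568 kcal/day.
TEE = BMR × activity factor = 2062.0568 × 1.225 = 2526.0196 kcal/day.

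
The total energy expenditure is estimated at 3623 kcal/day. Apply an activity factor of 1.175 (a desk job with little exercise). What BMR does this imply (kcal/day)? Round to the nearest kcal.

BMR = TEE ÷ activity factor = 3623 ÷ 1.175 = 3083.4043 kcal/day.

3083 kcal/day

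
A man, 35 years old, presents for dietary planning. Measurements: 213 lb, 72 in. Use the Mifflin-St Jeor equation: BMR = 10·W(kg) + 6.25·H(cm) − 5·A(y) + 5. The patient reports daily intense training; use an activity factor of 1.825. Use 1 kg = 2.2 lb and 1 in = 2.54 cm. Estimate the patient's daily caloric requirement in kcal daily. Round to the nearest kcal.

Convert to metric: weight = 213 ÷ 2.2 = 96.8182 kg; height = 72 × 2.54 = 182.88 cm.
Mifflin-St Jeor (male): BMR = 10(96.8182) + 6.25(182.88) − 5(35) + 5 = 968.1818 + 1143 − 175 + 5 = 1941.1818 kcal/day.
TEE = BMR × activity factor = 1941.1818 × 1.825 = 3542.6568 kcal/day.

3543 kcal daily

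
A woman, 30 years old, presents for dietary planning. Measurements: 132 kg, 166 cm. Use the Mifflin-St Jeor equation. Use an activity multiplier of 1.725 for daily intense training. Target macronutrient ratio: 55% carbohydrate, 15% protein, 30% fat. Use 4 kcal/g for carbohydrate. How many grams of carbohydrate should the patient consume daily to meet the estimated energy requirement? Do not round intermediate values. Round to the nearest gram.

Mifflin-St Jeor (female): BMR = 10(132) + 6.25(166) − 5(30) − 161 = 1320 + 1037.5 − 150 − 161 = 2046.5 kcal/day.
TEE = 2046.5 × 1.725 = 3530.2125 kcal/day.
Carbohydrate energy = 55% × 3530.2125 = 1941.6169 kcal.
Carbohydrate = 1941.6169 ÷ 4 kcal/g = 485.4042 g.

485 g/day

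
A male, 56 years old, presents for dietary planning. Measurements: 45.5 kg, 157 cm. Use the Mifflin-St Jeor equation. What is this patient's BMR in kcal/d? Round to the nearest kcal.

Mifflin-St Jeor (male): BMR = 10(45.5) + 6.25(157) − 5(56) + 5 = 455 + 981.25 − 280 + 5 = 1161.25 kcal/day.

1161 kcal/d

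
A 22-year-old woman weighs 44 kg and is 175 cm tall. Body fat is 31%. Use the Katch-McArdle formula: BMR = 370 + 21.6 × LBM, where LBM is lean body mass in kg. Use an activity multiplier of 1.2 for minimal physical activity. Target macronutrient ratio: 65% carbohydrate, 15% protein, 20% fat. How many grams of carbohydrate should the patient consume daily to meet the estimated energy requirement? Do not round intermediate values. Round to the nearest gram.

LBM = 44 × (1 − 0.31) = 30.36 kg. Katch-McArdle: BMR = 370 + 21.6 × 30.36 = 1025.776 kcal/day.
TEE = 1025.776 × 1.2 = 1230.9312 kcal/day.
Carbohydrate energy = 65% × 1230.9312 = 800.1053 kcal.
Carbohydrate = 800.1053 ÷ 4 kcal/g = 200.0263 g.

200 g/day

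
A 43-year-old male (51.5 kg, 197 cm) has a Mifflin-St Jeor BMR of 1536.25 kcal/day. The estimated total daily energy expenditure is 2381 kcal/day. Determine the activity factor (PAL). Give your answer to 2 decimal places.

1.55

Activity factor = TEE ÷ BMR = 2381 ÷ 1536.25 = 1.55.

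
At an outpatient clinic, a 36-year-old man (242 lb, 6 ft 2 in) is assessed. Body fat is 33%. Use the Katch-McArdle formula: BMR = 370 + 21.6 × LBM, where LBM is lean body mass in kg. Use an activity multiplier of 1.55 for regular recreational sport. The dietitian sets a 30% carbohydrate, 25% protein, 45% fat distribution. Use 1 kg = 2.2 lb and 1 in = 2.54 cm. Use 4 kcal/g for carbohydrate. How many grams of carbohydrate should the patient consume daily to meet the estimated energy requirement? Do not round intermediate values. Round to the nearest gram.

Convert to metric: weight = 242 ÷ 2.2 = 110 kg; height = (6×12 + 2) × 2.54 = 74 × 2.54 = 187.96 cm.
LBM = 110 × (1 − 0.33) = 73.7 kg. Katch-McArdle: BMR = 370 + 21.6 × 73.7 = 1961.92 kcal/day.
TEE = 1961.92 × 1.55 = 3040.976 kcal/day.
Carbohydrate energy = 30% × 3040.976 = 912.2928 kcal.
Carbohydrate = 912.2928 ÷ 4 kcal/g = 228.0732 g.

228 g/day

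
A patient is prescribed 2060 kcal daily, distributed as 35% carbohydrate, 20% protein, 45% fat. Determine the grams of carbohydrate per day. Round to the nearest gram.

180 g/day

Carbohydrate energy = 35% × 2060 = 721 kcal.
At 4 kcal/g: 721 ÷ 4 = 180.25 g.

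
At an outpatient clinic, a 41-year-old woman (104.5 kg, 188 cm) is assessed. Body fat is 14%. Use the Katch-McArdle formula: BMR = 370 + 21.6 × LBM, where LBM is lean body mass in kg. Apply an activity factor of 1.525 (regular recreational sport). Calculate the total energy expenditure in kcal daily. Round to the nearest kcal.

LBM = 104.5 × (1 − 0.14) = 89.87 kg. Katch-McArdle: BMR = 370 + 21.6 × 89.87 = 2311.192 kcal/day.
TEE = BMR × activity factor = 2311.192 × 1.525 = 3524.5678 kcal/day.

3525 kcal daily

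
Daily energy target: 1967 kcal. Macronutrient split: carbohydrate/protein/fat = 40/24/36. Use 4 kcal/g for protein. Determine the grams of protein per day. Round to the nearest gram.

118 g/day

Protein energy = 24% × 1967 = 472.08 kcal.
At 4 kcal/g: 472.08 ÷ 4 = 118.02 g.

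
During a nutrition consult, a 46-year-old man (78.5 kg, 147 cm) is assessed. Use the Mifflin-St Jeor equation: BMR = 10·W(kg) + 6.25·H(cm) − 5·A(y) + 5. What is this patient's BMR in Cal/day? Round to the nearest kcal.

Mifflin-St Jeor (male): BMR = 10(78.5) + 6.25(147) − 5(46) + 5 = 785 + 918.75 − 230 + 5 = 1478.75 kcal/day.

1479 Cal/day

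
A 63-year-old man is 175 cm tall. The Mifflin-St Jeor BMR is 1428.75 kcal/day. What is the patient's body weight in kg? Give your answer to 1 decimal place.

64.5 kg

1428.75 = 10·W + 6.25(175) − 5(63) + 5
10·W = 1428.75 − 783.75 = 645, so W = 64.5 kg.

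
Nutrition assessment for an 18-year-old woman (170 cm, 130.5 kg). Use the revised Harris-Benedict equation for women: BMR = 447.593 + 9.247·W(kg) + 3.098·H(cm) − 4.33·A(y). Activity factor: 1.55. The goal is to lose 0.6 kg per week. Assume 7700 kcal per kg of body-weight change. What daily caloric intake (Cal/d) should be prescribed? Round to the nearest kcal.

2600 Cal/d

Harris-Benedict: BMR = 447.593 + 9.247(130.5) + 3.098(170) − 4.33(18) = 2103.0465 kcal/day.
TEE = 2103.0465 × 1.55 = 3259.7221 kcal/day.
Required daily deficit = 0.6 × 7700 ÷ 7 = 660 kcal/day.
Target intake = 3259.7221 − 660 = 2599.7221 kcal/day.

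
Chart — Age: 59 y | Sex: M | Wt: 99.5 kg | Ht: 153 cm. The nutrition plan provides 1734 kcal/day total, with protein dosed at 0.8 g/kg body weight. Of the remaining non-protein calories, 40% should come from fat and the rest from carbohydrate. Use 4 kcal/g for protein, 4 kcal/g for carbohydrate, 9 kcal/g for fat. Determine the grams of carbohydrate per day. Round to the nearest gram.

Protein = 0.8 × 99.5 = 79.6 g → 79.6 × 4 = 318.4 kcal.
Non-protein calories = 1734 − 318.4 = 1415.6 kcal.
Fat: 40% × 1415.6 = 566.24 kcal; carbohydrate: 849.36 kcal.
Carbohydrate: 849.36 kcal ÷ 4 kcal/g = 212.34 g.

212 g/day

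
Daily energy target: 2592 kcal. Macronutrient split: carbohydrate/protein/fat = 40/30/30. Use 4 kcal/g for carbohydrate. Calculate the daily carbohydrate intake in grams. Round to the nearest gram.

Carbohydrate energy = 40% × 2592 = 1036.8 kcal.
At 4 kcal/g: 1036.8 ÷ 4 = 259.2 g.

259 g/day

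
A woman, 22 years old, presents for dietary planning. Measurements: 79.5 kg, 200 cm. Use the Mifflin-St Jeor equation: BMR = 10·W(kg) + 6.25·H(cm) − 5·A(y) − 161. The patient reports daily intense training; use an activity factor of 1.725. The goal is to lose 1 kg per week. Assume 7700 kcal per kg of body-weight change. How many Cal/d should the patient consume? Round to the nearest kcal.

1960 Cal/d

Mifflin-St Jeor (female): BMR = 10(79.5) + 6.25(200) − 5(22) − 161 = 795 + 1250 − 110 − 161 = 1774 kcal/day.
TEE = 1774 × 1.725 = 3060.15 kcal/day.
Required daily deficit = 1 × 7700 ÷ 7 = 1100 kcal/day.
Target intake = 3060.15 − 1100 = 1960.15 kcal/day.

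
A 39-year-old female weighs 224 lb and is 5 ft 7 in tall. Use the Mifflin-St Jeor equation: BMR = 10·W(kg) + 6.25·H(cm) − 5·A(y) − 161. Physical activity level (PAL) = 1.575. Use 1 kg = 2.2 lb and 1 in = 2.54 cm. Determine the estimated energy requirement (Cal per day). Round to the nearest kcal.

Convert to metric: weight = 224 ÷ 2.2 = 101.8182 kg; height = (5×12 + 7) × 2.54 = 67 × 2.54 = 170.18 cm.
Mifflin-St Jeor (female): BMR = 10(101.8182) + 6.25(170.18) − 5(39) − 161 = 1018.1818 + 1063.625 − 195 − 161 = 1725.8068 kcal/day.
TEE = BMR × activity factor = 1725.8068 × 1.575 = 2718.1457 kcal/day.

2718 Cal per day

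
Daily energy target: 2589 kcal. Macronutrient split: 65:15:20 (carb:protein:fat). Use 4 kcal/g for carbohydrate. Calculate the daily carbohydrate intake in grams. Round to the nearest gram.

Carbohydrate energy = 65% × 2589 = 1682.85 kcal.
At 4 kcal/g: 1682.85 ÷ 4 = 420.7125 g.

421 g/day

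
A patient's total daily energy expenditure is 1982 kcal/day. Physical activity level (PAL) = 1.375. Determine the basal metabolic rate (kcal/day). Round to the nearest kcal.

1441 kcal/day

BMR = TEE ÷ activity factor = 1982 ÷ 1.375 = 1441.4545 kcal/day.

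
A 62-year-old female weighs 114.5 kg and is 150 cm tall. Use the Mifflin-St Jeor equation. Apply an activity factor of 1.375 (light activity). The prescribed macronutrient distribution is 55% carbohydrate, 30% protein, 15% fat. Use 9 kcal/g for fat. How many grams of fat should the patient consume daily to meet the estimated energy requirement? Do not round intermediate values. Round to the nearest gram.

Mifflin-St Jeor (female): BMR = 10(114.5) + 6.25(150) − 5(62) − 161 = 1145 + 937.5 − 310 − 161 = 1611.5 kcal/day.
TEE = 1611.5 × 1.375 = 2215.8125 kcal/day.
Fat energy = 15% × 2215.8125 = 332.3719 kcal.
Fat = 332.3719 ÷ 9 kcal/g = 36.9302 g.

37 g/day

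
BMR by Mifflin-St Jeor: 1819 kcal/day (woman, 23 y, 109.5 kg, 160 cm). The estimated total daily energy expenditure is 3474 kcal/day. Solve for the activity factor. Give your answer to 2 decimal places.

1.91

Activity factor = TEE ÷ BMR = 3474 ÷ 1819 = 1.91.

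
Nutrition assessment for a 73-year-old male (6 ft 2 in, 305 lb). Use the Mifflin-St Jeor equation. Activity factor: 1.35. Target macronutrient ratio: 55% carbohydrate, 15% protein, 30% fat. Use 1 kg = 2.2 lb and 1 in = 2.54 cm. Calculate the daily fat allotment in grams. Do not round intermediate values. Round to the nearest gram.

Convert to metric: weight = 305 ÷ 2.2 = 138.6364 kg; height = (6×12 + 2) × 2.54 = 74 × 2.54 = 187.96 cm.
Mifflin-St Jeor (male): BMR = 10(138.6364) + 6.25(187.96) − 5(73) + 5 = 1386.3636 + 1174.75 − 365 + 5 = 2201.1136 kcal/day.
TEE = 2201.1136 × 1.35 = 2971.5034 kcal/day.
Fat energy = 30% × 2971.5034 = 891.451 kcal.
Fat = 891.451 ÷ 9 kcal/g = 99.0501 g.

99 g/day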